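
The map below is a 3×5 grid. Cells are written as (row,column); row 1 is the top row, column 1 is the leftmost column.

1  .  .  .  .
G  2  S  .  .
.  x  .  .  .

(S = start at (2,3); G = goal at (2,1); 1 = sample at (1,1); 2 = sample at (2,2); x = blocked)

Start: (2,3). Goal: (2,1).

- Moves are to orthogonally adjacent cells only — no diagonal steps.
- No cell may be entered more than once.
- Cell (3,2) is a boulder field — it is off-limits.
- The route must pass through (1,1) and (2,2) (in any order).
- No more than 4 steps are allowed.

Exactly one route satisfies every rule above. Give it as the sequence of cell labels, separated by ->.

(2,3) -> (2,2) -> (1,2) -> (1,1) -> (2,1)

Any route must reach (1,1) and (2,2) and still end at (2,1) within 4 moves, so the order of the required stops is forced.
Route from (2,3): left to (2,2), up to (1,2), left to (1,1), down to (2,1) — 4 moves in all.
Check: all required cells visited; 4 ≤ 4 moves.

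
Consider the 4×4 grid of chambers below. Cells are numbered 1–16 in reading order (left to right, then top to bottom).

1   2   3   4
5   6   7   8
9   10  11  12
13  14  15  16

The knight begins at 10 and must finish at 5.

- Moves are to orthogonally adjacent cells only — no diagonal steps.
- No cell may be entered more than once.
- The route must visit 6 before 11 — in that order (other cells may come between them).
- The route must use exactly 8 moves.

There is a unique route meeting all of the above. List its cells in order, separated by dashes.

10 - 6 - 7 - 11 - 15 - 14 - 13 - 9 - 5

The waypoints must appear in the order 6, 11, with no cell reused.
Route from 10: up 1 to 6, right 1 to 7, down 2 to 15, left 2 to 13, up 2 to 5 — 8 moves in all.
Check: order respected (6 at step 1, 11 at step 3); 8 moves as required.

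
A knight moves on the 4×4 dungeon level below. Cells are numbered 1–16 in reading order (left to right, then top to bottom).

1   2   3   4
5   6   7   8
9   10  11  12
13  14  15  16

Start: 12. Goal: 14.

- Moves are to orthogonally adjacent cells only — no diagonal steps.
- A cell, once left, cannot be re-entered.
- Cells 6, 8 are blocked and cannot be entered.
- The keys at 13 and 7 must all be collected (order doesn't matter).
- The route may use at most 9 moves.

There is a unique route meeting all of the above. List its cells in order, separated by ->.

The 9-move cap with required stops at 13, 7 leaves no slack for detours.
Route from 12: left 1 to 11, up 2 to 3, left 2 to 1, down 3 to 13, right 1 to 14 — 9 moves in all.
Check: all required cells visited; 9 ≤ 9 moves.

12 -> 11 -> 7 -> 3 -> 2 -> 1 -> 5 -> 9 -> 13 -> 14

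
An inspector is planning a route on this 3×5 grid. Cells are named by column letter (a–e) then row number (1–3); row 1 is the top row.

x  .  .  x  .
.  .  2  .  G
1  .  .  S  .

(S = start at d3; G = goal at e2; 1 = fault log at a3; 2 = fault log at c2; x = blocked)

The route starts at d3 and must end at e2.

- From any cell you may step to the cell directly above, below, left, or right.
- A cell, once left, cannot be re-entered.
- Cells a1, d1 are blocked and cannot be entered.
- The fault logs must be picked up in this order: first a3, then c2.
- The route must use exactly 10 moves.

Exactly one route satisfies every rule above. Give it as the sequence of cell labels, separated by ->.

d3 -> c3 -> b3 -> a3 -> a2 -> b2 -> b1 -> c1 -> c2 -> d2 -> e2

The waypoints must appear in the order a3, c2, with no cell reused.
Route from d3: 3× left (reaching a3), up to a2, right to b2, up to b1, right to c1, down to c2, 2× right (reaching e2) — 10 moves in all.
Check: order respected (1 at step 3, 2 at step 8); 10 moves as required.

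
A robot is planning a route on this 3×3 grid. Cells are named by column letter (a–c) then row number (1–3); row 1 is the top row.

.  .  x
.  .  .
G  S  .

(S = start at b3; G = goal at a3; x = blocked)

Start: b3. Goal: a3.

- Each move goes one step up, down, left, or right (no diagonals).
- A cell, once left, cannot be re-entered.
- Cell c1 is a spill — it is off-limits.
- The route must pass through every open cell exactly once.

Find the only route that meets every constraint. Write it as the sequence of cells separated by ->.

b3 -> c3 -> c2 -> b2 -> b1 -> a1 -> a2 -> a3

Need to visit all 8 open cells exactly once, starting at b3 and ending at a3.
Route from b3: right to c3, up to c2, left to b2, up to b1, left to a1, 2× down (reaching a3) — 7 moves in all.
Check: all 8 open cells covered.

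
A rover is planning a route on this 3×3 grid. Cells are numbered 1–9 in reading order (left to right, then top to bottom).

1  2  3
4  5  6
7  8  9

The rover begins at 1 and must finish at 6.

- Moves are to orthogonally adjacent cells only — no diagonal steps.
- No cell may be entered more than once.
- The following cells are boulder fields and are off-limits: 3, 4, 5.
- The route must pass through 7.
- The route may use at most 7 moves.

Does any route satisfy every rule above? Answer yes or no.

no

The blocked cells wall 7 off from 1 completely — no sequence of moves reaches it at all, so no route can satisfy the rules.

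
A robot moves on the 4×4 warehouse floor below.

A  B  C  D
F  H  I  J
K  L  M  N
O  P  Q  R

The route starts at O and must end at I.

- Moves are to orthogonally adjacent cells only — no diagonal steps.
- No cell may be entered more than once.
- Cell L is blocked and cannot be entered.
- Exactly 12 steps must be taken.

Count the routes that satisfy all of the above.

Need simple routes of exactly 12 moves from O to I (Manhattan distance 4, so 4 moves are spent on a detour and 4 undoing it).
Enumerating: O K F A B C D J N R Q M I | O K F H B C D J N R Q M I | O P Q M N J D C B A F H I | O P Q R N J D C B A F H I.
That gives 4 routes.

4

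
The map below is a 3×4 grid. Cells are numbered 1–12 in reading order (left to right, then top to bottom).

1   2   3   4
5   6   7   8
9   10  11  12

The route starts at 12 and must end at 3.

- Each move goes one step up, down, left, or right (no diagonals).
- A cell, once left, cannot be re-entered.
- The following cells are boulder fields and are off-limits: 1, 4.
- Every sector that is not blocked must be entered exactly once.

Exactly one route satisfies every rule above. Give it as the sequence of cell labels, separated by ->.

Need to visit all 10 open cells exactly once, starting at 12 and ending at 3.
Route from 12: up to 8, left to 7, down to 11, 2× left (reaching 9), up to 5, right to 6, up to 2, right to 3 — 9 moves in all.
Check: all 10 open cells covered.

12 -> 8 -> 7 -> 11 -> 10 -> 9 -> 5 -> 6 -> 2 -> 3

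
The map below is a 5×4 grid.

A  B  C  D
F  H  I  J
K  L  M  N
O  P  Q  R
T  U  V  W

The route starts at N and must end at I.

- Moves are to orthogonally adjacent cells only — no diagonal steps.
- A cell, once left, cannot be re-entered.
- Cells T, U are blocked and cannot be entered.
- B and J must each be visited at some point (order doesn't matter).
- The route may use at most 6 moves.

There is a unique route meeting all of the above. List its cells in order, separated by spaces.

N J D C B H I

Any route must reach B and J and still end at I within 6 moves, so the order of the required stops is forced.
Route from N: up 2 to D, left 2 to B, down 1 to H, right 1 to I — 6 moves in all.
Check: all required cells visited; 6 ≤ 6 moves.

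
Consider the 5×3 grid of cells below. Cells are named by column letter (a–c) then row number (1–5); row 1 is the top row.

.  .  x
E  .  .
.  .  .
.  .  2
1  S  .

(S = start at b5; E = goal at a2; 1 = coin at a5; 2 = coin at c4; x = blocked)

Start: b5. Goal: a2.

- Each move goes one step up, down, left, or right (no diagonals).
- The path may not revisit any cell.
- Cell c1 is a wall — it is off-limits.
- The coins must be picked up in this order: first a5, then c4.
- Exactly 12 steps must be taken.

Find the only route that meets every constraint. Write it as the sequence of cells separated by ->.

The waypoints must appear in the order a5, c4, with no cell reused.
Route from b5: left to a5, 2× up (reaching a3), right to b3, down to b4, right to c4, 2× up (reaching c2), left to b2, up to b1, left to a1, down to a2 — 12 moves in all.
Check: order respected (1 at step 1, 2 at step 6); 12 moves as required.

b5 -> a5 -> a4 -> a3 -> b3 -> b4 -> c4 -> c3 -> c2 -> b2 -> b1 -> a1 -> a2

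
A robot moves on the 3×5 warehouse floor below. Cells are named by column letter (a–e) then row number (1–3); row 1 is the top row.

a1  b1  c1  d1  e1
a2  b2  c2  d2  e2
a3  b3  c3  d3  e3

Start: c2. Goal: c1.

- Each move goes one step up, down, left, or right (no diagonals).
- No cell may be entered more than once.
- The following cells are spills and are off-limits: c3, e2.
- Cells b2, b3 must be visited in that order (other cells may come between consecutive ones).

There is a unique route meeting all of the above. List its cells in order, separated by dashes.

c2 - b2 - b3 - a3 - a2 - a1 - b1 - c1

The waypoints must appear in the order b2, b3, with no cell reused.
Route from c2: left to b2, down to b3, left to a3, 2× up (reaching a1), 2× right (reaching c1) — 7 moves in all.
Check: order respected (b2 at step 1, b3 at step 2).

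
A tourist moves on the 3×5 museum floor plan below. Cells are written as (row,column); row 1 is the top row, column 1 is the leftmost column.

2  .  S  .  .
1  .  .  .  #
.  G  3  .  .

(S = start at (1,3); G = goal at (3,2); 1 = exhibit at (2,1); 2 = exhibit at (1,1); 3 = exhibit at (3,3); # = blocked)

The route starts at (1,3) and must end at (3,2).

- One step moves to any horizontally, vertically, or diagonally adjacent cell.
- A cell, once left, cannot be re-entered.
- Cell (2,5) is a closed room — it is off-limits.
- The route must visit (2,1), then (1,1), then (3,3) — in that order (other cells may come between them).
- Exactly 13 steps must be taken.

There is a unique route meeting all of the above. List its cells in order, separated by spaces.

The waypoints must appear in the order (2,1), (1,1), (3,3), with no cell reused.
Route from (1,3): 2× down-left (reaching (3,1)), 2× up (reaching (1,1)), right to (1,2), down-right to (2,3), up-right to (1,4), right to (1,5), down-left to (2,4), down-right to (3,5), 3× left (reaching (3,2)) — 13 moves in all.
Check: order respected (1 at step 3, 2 at step 4, 3 at step 12); 13 moves as required.

(1,3) (2,2) (3,1) (2,1) (1,1) (1,2) (2,3) (1,4) (1,5) (2,4) (3,5) (3,4) (3,3) (3,2)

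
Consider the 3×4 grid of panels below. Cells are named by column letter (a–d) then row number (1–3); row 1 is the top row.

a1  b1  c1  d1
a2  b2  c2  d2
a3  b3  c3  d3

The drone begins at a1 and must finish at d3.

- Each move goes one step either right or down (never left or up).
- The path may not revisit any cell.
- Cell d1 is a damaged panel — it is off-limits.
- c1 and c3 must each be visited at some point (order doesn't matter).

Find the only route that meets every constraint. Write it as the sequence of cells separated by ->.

Moves only go right or down, so the column and row indices never decrease.
Route from a1: right 2 to c1, down 2 to c3, right 1 to d3 — 5 moves in all.
Check: all required cells visited.

a1 -> b1 -> c1 -> c2 -> c3 -> d3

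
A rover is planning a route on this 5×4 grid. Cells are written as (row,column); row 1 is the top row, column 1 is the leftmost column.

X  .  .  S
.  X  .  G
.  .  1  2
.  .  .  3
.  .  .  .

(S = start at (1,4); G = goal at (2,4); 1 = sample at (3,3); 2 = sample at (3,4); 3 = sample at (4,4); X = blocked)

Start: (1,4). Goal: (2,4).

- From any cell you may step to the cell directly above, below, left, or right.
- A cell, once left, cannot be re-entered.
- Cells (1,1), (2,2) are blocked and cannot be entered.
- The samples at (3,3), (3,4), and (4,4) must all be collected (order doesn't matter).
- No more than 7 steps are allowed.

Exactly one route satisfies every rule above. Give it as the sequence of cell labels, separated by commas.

The 7-move cap with required stops at (3,3), (3,4), (4,4) leaves no slack for detours.
Route from (1,4): left to (1,3), 3× down (reaching (4,3)), right to (4,4), 2× up (reaching (2,4)) — 7 moves in all.
Check: all required cells visited; 7 ≤ 7 moves.

(1,4), (1,3), (2,3), (3,3), (4,3), (4,4), (3,4), (2,4)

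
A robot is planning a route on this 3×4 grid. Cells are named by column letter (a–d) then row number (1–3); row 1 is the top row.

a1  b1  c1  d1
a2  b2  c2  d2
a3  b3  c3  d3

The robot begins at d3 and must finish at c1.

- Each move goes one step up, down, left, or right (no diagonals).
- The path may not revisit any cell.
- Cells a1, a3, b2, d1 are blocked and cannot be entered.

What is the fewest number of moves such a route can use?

3

The Manhattan distance from d3 to c1 is |3−1| + |4−3| = 3, so at least 3 moves are needed.
A route of 3 moves achieves this: d3 → d2 → c2 → c1.
Since 3 matches the lower bound, it is optimal.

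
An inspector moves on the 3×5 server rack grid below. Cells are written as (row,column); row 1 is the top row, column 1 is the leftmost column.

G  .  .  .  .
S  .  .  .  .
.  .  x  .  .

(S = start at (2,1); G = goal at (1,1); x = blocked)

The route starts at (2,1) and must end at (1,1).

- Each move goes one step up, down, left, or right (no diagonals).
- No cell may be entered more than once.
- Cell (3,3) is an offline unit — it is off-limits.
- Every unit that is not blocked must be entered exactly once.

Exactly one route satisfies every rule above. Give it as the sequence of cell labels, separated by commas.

(2,1), (3,1), (3,2), (2,2), (2,3), (2,4), (3,4), (3,5), (2,5), (1,5), (1,4), (1,3), (1,2), (1,1)

Need to visit all 14 open cells exactly once, starting at (2,1) and ending at (1,1).
Route from (2,1): down to (3,1), right to (3,2), up to (2,2), 2× right (reaching (2,4)), down to (3,4), right to (3,5), 2× up (reaching (1,5)), 4× left (reaching (1,1)) — 13 moves in all.
Check: all 14 open cells covered.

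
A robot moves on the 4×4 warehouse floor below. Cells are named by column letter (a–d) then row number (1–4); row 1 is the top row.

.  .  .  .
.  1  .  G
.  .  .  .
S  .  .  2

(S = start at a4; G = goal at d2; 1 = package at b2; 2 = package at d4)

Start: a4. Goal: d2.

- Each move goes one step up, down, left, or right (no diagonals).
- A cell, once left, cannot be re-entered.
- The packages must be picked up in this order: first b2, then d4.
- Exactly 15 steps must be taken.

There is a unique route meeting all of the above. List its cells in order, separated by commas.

a4, a3, a2, a1, b1, b2, b3, b4, c4, d4, d3, c3, c2, c1, d1, d2

The waypoints must appear in the order b2, d4, with no cell reused.
Route from a4: up 3 to a1, right 1 to b1, down 3 to b4, right 2 to d4, up 1 to d3, left 1 to c3, up 2 to c1, right 1 to d1, down 1 to d2 — 15 moves in all.
Check: order respected (1 at step 5, 2 at step 9); 15 moves as required.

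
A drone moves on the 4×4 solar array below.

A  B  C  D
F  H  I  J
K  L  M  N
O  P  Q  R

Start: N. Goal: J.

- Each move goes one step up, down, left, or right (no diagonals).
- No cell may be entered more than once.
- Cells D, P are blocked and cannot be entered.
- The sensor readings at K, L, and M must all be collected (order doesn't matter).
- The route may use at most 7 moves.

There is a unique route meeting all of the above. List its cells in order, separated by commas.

The 7-move cap with required stops at K, L, M leaves no slack for detours.
Route from N: left 3 to K, up 1 to F, right 3 to J — 7 moves in all.
Check: all required cells visited; 7 ≤ 7 moves.

N, M, L, K, F, H, I, J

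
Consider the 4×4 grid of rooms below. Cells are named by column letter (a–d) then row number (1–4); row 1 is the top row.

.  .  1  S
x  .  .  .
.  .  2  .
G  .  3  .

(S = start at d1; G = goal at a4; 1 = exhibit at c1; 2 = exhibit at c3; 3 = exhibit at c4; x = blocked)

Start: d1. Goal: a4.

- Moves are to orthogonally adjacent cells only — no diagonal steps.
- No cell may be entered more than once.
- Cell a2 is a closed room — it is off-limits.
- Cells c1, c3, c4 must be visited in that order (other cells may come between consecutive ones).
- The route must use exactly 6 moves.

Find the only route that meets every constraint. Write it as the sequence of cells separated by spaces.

d1 c1 c2 c3 c4 b4 a4

The waypoints must appear in the order c1, c3, c4, with no cell reused.
Route from d1: left 1 to c1, down 3 to c4, left 2 to a4 — 6 moves in all.
Check: order respected (1 at step 1, 2 at step 3, 3 at step 4); 6 moves as required.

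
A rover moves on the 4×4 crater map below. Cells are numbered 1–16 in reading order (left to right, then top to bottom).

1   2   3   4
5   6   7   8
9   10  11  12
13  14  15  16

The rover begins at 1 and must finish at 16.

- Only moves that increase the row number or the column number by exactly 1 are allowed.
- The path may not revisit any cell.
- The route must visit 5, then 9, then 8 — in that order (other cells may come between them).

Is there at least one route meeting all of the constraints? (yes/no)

no

8 lies above 9, so going from 9 to 8 would need an upward move — but moves only go right/down, so 9 cannot be visited before 8.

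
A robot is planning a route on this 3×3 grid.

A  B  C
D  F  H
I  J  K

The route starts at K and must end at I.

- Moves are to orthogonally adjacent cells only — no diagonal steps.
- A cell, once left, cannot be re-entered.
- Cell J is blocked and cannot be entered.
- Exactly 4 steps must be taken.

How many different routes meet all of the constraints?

1

Need simple routes of exactly 4 moves from K to I (Manhattan distance 2, so 1 moves are spent on a detour and 1 undoing it).
Enumerating: K H F D I.
That gives 1 route.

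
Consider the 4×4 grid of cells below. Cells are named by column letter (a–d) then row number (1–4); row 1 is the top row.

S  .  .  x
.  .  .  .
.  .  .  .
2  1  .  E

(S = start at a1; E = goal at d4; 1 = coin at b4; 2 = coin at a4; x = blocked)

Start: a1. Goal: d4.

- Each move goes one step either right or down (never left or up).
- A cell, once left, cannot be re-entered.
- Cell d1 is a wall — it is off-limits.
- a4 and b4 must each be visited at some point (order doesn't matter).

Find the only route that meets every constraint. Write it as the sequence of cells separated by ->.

a1 -> a2 -> a3 -> a4 -> b4 -> c4 -> d4

Moves only go right or down, so the column and row indices never decrease.
Route from a1: down 3 to a4, right 3 to d4 — 6 moves in all.
Check: all required cells visited.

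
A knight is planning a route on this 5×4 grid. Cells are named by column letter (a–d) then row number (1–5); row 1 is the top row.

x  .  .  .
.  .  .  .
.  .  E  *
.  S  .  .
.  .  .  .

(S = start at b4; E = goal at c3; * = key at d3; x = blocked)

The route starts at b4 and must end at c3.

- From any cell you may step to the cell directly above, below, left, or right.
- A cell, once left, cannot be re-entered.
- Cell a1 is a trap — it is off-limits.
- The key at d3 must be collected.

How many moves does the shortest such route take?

4

Any route passes through d3 somewhere between b4 and c3. Summing Manhattan distances along the two legs (b4 → d3 → c3) gives a lower bound of 3 + 1 = 4 moves.
A route of 4 moves achieves this: b4 → c4 → d4 → d3 → c3.
Since 4 matches the lower bound, it is optimal.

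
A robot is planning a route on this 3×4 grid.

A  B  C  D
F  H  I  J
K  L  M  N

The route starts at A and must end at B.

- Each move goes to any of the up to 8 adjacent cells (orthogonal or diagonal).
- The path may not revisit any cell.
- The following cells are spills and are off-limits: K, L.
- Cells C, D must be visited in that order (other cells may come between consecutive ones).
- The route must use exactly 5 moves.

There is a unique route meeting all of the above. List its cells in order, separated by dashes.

The waypoints must appear in the order C, D, with no cell reused.
Route from A: down-right to H, up-right to C, right to D, down-left to I, up-left to B — 5 moves in all.
Check: order respected (C at step 2, D at step 3); 5 moves as required.

A - H - C - D - I - B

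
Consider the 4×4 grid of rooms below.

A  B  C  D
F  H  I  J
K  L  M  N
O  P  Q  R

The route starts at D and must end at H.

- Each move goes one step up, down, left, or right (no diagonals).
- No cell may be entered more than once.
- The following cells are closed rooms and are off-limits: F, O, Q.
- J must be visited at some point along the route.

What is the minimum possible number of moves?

3

Any route passes through J somewhere between D and H. Summing Manhattan distances along the two legs (D → J → H) gives a lower bound of 1 + 2 = 3 moves.
A route of 3 moves achieves this: D → J → I → H.
Since 3 matches the lower bound, it is optimal.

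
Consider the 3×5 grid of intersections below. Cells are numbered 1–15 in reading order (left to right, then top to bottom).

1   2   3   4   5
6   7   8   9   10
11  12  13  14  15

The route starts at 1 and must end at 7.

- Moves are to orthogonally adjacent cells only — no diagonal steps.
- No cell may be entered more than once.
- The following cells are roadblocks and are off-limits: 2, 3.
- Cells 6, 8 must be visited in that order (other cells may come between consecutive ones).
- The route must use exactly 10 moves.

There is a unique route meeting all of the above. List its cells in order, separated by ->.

1 -> 6 -> 11 -> 12 -> 13 -> 14 -> 15 -> 10 -> 9 -> 8 -> 7

The waypoints must appear in the order 6, 8, with no cell reused.
Route from 1: down 2 to 11, right 4 to 15, up 1 to 10, left 3 to 7 — 10 moves in all.
Check: order respected (6 at step 1, 8 at step 9); 10 moves as required.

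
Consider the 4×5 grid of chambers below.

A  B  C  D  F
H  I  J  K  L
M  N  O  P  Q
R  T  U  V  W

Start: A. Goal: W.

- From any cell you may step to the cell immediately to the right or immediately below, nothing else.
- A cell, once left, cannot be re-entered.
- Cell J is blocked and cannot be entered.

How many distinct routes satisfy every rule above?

A right/down-only route from A to W makes exactly 3 down-moves and 4 right-moves in some order.
With no other constraints that would be C(7,3) = 35 routes.
Subtract routes through each blocked cell (inclusion–exclusion for overlaps): − through J: 18 → 17.
That gives 17 routes.

17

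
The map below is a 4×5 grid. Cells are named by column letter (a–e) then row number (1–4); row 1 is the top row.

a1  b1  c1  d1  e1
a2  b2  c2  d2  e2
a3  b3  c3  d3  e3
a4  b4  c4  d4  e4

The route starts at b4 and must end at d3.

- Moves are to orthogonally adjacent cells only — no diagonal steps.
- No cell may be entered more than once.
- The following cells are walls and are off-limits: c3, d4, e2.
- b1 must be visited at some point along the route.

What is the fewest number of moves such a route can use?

7

Any route passes through b1 somewhere between b4 and d3. Summing Manhattan distances along the two legs (b4 → b1 → d3) gives a lower bound of 3 + 4 = 7 moves.
A route of 7 moves achieves this: b4 → b3 → b2 → b1 → c1 → c2 → d2 → d3.
Since 7 matches the lower bound, it is optimal.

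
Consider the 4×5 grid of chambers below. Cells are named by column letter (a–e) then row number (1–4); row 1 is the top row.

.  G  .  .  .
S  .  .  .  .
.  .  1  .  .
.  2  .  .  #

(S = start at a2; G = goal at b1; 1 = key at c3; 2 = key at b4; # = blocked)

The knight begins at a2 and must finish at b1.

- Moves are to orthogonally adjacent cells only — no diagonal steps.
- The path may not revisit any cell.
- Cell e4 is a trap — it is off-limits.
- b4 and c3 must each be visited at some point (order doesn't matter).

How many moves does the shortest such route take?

8

Any route passes through b4 and c3 in some order between a2 and b1. Summing Manhattan distances along each leg and taking the cheapest ordering (a2 → c3 → b4 → b1) gives a lower bound of 3 + 2 + 3 = 8 moves.
A route of 8 moves achieves this: a2 → a3 → a4 → b4 → b3 → c3 → c2 → c1 → b1.
Since 8 matches the lower bound, it is optimal.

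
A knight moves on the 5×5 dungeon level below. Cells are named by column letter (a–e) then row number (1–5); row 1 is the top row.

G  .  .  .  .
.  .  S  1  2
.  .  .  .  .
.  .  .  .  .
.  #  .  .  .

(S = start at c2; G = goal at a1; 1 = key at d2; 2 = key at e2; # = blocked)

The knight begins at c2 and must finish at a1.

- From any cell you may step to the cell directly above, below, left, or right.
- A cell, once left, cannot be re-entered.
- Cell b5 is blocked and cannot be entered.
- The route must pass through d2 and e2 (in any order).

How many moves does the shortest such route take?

7

Any route passes through d2 and e2 in some order between c2 and a1. Summing Manhattan distances along each leg and taking the cheapest ordering (c2 → d2 → e2 → a1) gives a lower bound of 1 + 1 + 5 = 7 moves.
A route of 7 moves achieves this: c2 → d2 → e2 → e1 → d1 → c1 → b1 → a1.
Since 7 matches the lower bound, it is optimal.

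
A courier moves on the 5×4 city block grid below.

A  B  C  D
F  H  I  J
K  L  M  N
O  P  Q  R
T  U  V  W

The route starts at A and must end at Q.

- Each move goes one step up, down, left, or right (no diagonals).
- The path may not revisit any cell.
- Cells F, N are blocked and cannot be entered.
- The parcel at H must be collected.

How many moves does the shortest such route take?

5

Any route passes through H somewhere between A and Q. Summing Manhattan distances along the two legs (A → H → Q) gives a lower bound of 2 + 3 = 5 moves.
A route of 5 moves achieves this: A → B → H → L → P → Q.
Since 5 matches the lower bound, it is optimal.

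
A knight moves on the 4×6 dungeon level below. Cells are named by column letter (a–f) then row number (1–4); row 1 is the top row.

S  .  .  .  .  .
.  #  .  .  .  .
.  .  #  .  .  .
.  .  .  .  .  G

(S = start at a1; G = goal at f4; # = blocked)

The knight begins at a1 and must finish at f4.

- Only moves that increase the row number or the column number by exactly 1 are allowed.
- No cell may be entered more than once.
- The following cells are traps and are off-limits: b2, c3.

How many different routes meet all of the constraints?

A right/down-only route from a1 to f4 makes exactly 3 down-moves and 5 right-moves in some order.
With no other constraints that would be C(8,3) = 56 routes.
Subtract routes through each blocked cell (inclusion–exclusion for overlaps): − through b2: 30 − through c3: 24 + through b2&c3: 16 → 18.
That gives 18 routes.

18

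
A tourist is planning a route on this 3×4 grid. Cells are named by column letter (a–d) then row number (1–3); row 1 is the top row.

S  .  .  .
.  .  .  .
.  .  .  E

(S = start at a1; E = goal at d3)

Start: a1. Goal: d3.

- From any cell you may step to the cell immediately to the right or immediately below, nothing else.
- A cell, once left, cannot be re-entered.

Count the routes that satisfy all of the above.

10

A right/down-only route from a1 to d3 makes exactly 2 down-moves and 3 right-moves in some order.
With no other constraints that would be C(5,2) = 10 routes.
That gives 10 routes.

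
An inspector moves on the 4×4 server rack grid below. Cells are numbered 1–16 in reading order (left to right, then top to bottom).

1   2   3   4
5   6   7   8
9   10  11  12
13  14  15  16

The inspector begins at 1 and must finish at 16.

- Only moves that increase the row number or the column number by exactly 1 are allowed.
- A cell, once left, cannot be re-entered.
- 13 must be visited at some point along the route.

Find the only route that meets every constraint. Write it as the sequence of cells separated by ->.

Moves only go right or down, so the column and row indices never decrease.
Route from 1: 3× down (reaching 13), 3× right (reaching 16) — 6 moves in all.
Check: all required cells visited.

1 -> 5 -> 9 -> 13 -> 14 -> 15 -> 16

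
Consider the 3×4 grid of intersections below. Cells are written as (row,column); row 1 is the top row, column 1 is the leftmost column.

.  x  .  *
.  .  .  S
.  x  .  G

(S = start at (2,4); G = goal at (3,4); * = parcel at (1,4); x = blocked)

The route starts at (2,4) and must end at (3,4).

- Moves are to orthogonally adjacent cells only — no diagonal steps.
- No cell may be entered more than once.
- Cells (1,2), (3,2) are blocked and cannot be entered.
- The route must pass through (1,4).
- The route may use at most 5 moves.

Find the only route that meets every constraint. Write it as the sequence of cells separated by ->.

(2,4) -> (1,4) -> (1,3) -> (2,3) -> (3,3) -> (3,4)

The 5-move cap with required stops at (1,4) leaves no slack for detours.
Route from (2,4): up to (1,4), left to (1,3), 2× down (reaching (3,3)), right to (3,4) — 5 moves in all.
Check: all required cells visited; 5 ≤ 5 moves.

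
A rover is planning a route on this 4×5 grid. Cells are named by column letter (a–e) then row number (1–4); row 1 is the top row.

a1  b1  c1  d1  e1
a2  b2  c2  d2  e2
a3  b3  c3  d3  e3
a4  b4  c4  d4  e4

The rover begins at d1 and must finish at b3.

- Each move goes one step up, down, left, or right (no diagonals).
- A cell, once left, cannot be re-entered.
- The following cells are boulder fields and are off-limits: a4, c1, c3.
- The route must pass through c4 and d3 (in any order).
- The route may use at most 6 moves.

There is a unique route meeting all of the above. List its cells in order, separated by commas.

d1, d2, d3, d4, c4, b4, b3

The budget equals the shortest possible length, so every move has to be on a shortest route through the required cells.
Route from d1: down 3 to d4, left 2 to b4, up 1 to b3 — 6 moves in all.
Check: all required cells visited; 6 ≤ 6 moves.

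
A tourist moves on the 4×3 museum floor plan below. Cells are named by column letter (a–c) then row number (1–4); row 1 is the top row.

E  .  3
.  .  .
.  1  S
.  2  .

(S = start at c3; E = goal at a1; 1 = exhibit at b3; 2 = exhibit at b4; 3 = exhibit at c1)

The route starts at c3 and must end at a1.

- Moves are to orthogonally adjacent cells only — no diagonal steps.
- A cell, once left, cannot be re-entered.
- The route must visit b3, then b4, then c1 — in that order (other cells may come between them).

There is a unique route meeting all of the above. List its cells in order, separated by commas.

The waypoints must appear in the order b3, b4, c1, with no cell reused.
Route from c3: left to b3, down to b4, left to a4, 2× up (reaching a2), 2× right (reaching c2), up to c1, 2× left (reaching a1) — 10 moves in all.
Check: order respected (1 at step 1, 2 at step 2, 3 at step 8).

c3, b3, b4, a4, a3, a2, b2, c2, c1, b1, a1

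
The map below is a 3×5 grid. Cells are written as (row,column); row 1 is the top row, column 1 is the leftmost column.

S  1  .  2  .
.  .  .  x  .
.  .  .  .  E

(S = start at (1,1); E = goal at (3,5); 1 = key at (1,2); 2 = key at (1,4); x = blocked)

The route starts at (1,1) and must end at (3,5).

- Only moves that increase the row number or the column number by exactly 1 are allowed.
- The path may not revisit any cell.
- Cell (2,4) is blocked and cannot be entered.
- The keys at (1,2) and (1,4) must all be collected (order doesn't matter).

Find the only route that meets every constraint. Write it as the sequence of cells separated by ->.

(1,1) -> (1,2) -> (1,3) -> (1,4) -> (1,5) -> (2,5) -> (3,5)

Moves only go right or down, so the column and row indices never decrease.
Route from (1,1): 4× right (reaching (1,5)), 2× down (reaching (3,5)) — 6 moves in all.
Check: all required cells visited.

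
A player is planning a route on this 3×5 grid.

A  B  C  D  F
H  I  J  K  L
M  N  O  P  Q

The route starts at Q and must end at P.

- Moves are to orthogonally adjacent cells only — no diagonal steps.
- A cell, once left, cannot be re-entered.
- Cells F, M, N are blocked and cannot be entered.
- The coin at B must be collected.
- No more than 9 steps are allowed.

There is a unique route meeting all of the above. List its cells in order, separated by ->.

Any route must reach B and still end at P within 9 moves, so the order of the required stops is forced.
Route from Q: up 1 to L, left 1 to K, up 1 to D, left 2 to B, down 1 to I, right 1 to J, down 1 to O, right 1 to P — 9 moves in all.
Check: all required cells visited; 9 ≤ 9 moves.

Q -> L -> K -> D -> C -> B -> I -> J -> O -> P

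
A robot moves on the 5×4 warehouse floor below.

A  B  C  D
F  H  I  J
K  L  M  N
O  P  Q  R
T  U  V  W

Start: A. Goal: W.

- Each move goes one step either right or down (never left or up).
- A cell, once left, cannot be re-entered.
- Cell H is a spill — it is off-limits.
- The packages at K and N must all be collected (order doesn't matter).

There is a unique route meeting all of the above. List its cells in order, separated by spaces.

Moves only go right or down, so the column and row indices never decrease.
Route from A: down 2 to K, right 3 to N, down 2 to W — 7 moves in all.
Check: all required cells visited.

A F K L M N R W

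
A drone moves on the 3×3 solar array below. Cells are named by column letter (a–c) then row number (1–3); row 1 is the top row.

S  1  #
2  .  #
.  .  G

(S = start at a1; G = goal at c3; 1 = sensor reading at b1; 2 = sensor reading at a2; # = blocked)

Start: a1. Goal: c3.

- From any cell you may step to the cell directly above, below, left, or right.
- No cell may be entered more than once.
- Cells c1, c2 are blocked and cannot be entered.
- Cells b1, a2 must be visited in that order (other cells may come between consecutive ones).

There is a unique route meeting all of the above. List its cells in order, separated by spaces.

a1 b1 b2 a2 a3 b3 c3

The waypoints must appear in the order b1, a2, with no cell reused.
Route from a1: right 1 to b1, down 1 to b2, left 1 to a2, down 1 to a3, right 2 to c3 — 6 moves in all.
Check: order respected (1 at step 1, 2 at step 3).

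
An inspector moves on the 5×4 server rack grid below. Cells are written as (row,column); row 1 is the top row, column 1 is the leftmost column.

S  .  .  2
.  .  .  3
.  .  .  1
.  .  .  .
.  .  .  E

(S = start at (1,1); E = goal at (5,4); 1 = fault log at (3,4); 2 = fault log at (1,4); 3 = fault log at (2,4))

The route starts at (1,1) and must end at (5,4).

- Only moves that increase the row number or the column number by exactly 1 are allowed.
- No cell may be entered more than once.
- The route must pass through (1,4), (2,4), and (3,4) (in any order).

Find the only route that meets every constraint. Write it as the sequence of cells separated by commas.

Moves only go right or down, so the column and row indices never decrease.
Route from (1,1): right 3 to (1,4), down 4 to (5,4) — 7 moves in all.
Check: all required cells visited.

(1,1), (1,2), (1,3), (1,4), (2,4), (3,4), (4,4), (5,4)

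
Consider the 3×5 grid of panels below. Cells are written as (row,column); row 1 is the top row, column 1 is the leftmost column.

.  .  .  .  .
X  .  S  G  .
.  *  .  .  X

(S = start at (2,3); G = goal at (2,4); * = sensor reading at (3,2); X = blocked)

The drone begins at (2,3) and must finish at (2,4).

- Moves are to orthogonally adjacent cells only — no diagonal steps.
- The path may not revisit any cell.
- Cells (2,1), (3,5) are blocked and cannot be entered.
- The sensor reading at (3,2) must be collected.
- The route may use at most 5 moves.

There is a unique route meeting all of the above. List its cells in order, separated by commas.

Any route must reach (3,2) and still end at (2,4) within 5 moves, so the order of the required stops is forced.
Route from (2,3): left 1 to (2,2), down 1 to (3,2), right 2 to (3,4), up 1 to (2,4) — 5 moves in all.
Check: all required cells visited; 5 ≤ 5 moves.

(2,3), (2,2), (3,2), (3,3), (3,4), (2,4)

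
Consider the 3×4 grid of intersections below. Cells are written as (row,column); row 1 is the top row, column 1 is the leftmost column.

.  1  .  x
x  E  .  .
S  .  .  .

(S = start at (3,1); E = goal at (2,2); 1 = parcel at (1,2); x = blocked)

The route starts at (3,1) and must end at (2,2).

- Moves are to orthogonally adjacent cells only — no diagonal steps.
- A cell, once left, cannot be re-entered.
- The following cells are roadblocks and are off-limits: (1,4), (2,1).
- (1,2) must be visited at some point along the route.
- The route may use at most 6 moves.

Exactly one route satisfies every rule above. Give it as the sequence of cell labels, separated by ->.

The budget equals the shortest possible length, so every move has to be on a shortest route through the required cells.
Route from (3,1): right 2 to (3,3), up 2 to (1,3), left 1 to (1,2), down 1 to (2,2) — 6 moves in all.
Check: all required cells visited; 6 ≤ 6 moves.

(3,1) -> (3,2) -> (3,3) -> (2,3) -> (1,3) -> (1,2) -> (2,2)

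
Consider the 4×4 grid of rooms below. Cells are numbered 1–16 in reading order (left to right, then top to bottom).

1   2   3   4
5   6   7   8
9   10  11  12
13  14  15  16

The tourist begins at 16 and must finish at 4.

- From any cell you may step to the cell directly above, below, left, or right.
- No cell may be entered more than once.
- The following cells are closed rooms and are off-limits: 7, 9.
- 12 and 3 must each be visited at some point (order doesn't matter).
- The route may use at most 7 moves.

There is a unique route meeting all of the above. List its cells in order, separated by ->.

The 7-move cap with required stops at 12, 3 leaves no slack for detours.
Route from 16: up to 12, 2× left (reaching 10), 2× up (reaching 2), 2× right (reaching 4) — 7 moves in all.
Check: all required cells visited; 7 ≤ 7 moves.

16 -> 12 -> 11 -> 10 -> 6 -> 2 -> 3 -> 4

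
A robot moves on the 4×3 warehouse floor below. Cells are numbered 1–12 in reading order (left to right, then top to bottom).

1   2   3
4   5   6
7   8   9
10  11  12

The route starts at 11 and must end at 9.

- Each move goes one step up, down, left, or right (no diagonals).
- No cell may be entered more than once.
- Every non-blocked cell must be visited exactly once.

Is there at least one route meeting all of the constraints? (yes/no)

Colour the cells like a checkerboard: each orthogonal step flips colour, so a Hamiltonian route alternates colours. Here there are 6 cells of one colour and 6 of the other, with start on the same colour as the goal — the counts and endpoints can't be arranged into an alternating sequence of length 12, so no Hamiltonian route exists.

no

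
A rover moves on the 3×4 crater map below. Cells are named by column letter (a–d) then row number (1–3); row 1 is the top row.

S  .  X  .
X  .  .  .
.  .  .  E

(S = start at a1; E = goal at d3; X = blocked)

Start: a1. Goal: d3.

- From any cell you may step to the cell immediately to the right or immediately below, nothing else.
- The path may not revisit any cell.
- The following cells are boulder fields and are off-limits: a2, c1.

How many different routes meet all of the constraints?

3

A right/down-only route from a1 to d3 makes exactly 2 down-moves and 3 right-moves in some order.
With no other constraints that would be C(5,2) = 10 routes.
Subtract routes through each blocked cell (inclusion–exclusion for overlaps): − through c1: 3 − through a2: 4 → 3.
That gives 3 routes.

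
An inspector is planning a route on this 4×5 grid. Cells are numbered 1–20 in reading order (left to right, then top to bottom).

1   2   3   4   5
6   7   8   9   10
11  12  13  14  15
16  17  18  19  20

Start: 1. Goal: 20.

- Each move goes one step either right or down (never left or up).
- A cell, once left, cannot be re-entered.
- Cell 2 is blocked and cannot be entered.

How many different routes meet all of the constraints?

A right/down-only route from 1 to 20 makes exactly 3 down-moves and 4 right-moves in some order.
With no other constraints that would be C(7,3) = 35 routes.
Subtract routes through each blocked cell (inclusion–exclusion for overlaps): − through 2: 20 → 15.
That gives 15 routes.

15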